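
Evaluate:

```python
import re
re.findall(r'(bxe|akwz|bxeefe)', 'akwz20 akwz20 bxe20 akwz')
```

['akwz', 'akwz', 'bxe', 'akwz']

Scanning left to right: at [0:4] match 'akwz', group 1 = 'akwz'; at [7:11] match 'akwz', group 1 = 'akwz'; at [14:17] match 'bxe', group 1 = 'bxe'; at [20:24] match 'akwz', group 1 = 'akwz'.
`findall` collects group 1 from each match (4 total).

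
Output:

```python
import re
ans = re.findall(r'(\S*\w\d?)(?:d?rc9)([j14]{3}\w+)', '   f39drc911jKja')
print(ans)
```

[('f39d', '11jKja')]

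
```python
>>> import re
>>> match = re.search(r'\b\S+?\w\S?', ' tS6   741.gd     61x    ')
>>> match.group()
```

The pattern matches a word boundary (`\b`, zero-width); then one or more of a non-whitespace character (lazy); then a word character, then optionally a non-whitespace character.
Unlike `match`, `search` isn't anchored — it looks for the pattern anywhere in the string.
The match spans [1:4] → 'tS6'.

'tS6'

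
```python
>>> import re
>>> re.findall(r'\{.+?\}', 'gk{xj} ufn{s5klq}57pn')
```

['{xj}', '{s5klq}']

The `?` after the quantifier makes it lazy — it takes as little as possible before letting the rest of the pattern try.
Since nothing is captured, `findall` lists the 2 matched substrings directly.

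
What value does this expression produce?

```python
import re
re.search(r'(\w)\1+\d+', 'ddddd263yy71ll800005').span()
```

A backreference is literal: `\1` must see the identical characters the first group matched.
The match spans [0:8] → 'ddddd263'.

(0, 8)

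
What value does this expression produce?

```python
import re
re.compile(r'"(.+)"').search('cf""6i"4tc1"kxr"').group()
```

'""6i"4tc1"kxr"'

`re.search` scans for the first position where the pattern succeeds.
The match spans [2:16] → '""6i"4tc1"kxr"'.
Captured: group 1 = '"6i"4tc1"kxr'.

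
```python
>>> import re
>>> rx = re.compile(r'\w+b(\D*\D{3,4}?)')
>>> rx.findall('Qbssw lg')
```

One capturing group, so `findall` returns just the captured substring from the one match — 1 in all.

['ssw lg']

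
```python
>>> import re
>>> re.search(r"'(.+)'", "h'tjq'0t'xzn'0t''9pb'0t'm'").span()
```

(1, 26)

Unlike `match`, `search` isn't anchored — it looks for the pattern anywhere in the string.
The match spans [1:26] → "'tjq'0t'xzn'0t''9pb'0t'm'".
Captured: group 1 = "tjq'0t'xzn'0t''9pb'0t'm".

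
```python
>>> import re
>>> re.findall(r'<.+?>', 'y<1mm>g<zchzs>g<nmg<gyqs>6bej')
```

['<1mm>', '<zchzs>', '<nmg<gyqs>']

Because the quantifier is non-greedy, it stops expanding at the earliest point where the rest of the pattern can succeed.
No capturing groups, so `findall` returns the 3 full match strings.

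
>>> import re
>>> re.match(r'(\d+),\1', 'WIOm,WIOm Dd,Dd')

None

After group 1 captures some text, `\1` only succeeds where that same text appears again.
`re.match` only tries the pattern at the start of the string.
Here the pattern fails at index 0, so the call returns None.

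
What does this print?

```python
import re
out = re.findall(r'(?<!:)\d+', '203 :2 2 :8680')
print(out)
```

['203', '2', '680']

The negative lookaround is zero-width — it rules out positions where the adjacent text would match, without consuming anything.
With no groups in the pattern, `findall` gives back each whole match — 3 here.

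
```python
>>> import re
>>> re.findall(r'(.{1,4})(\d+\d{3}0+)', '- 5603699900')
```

This matches 1 to 4 of any character (captured); then one or more of a digit, then exactly 3 of a digit, then one or more of a literal '0' (captured).
With 2 capturing groups, `findall` returns a 2-tuple per match.

[('- 56', '03699900')]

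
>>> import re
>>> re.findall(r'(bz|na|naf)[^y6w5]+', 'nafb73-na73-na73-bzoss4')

['na']

`|` is ordered: at each position the engine commits to the first alternative that works.
Matches: at [0:23] match 'nafb73-na73-na73-bzoss4', group 1 = 'na'.
With a single group, `findall` returns only what that group captured — 1 item.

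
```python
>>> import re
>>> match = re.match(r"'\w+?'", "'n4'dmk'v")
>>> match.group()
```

`re.match` only tries the pattern at the start of the string.
The match spans [0:4] → "'n4'".

"'n4'"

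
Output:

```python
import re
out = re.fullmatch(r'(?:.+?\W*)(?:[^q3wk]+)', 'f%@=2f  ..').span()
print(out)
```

(0, 10)

The pattern matches one or more of any character (lazy), then zero or more of a non-word character (non-capturing group); then one or more of any character except [q3wk] (non-capturing group).
For `fullmatch`, every character of the input must be accounted for by the pattern.
The match spans [0:10] → 'f%@=2f  ..'.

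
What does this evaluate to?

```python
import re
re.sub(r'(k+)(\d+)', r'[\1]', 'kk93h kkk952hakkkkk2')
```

'[kk]h [kkk]ha[kkkkk]'

Pattern: one or more of a literal 'k' (captured); then one or more of a digit (captured).
Matches: at [0:4] → 'kk93'; at [6:12] → 'kkk952'; at [14:20] → 'kkkkk2'.
Each match is replaced using the text its own group 1 captured.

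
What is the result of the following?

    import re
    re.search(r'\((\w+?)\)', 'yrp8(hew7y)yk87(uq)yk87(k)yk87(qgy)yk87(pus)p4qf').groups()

('hew7y',)

Unlike `match`, `search` isn't anchored — it looks for the pattern anywhere in the string.
The match spans [4:11] → '(hew7y)'.
Captured: group 1 = 'hew7y'.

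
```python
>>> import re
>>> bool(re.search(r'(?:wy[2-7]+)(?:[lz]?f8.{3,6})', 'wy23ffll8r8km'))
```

False

The pattern matches the literal 'wy', then one or more of a character in [2-7] (non-capturing group); then optionally one of [lz], then the literal 'f8', then 3 to 6 of any character (non-capturing group).
`re.search` tries every starting position until one works.
Here nothing in the string fits, so the call returns None, and `bool(None)` is False.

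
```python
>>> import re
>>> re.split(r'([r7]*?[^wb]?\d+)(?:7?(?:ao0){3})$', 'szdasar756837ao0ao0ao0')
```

This matches zero or more of one of [r7] (lazy), then optionally any character except [wb], then one or more of a digit (captured); then optionally a literal '7', then the literal 'ao0' repeated 3 times (non-capturing group); then anchored at the end.
Matches to split on: at [6:22] → 'r756837ao0ao0ao0'.
The group in the pattern means `split` returns the separators' captures alongside the pieces.

['szdasa', 'r756837', '']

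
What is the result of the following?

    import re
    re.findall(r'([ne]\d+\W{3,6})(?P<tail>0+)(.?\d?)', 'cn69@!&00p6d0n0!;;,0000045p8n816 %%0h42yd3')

[('n69@!&', '00', 'p6'), ('n0!;;,', '00000', '45'), ('n816 %%', '0', 'h4')]

3 groups means each result is a tuple of 3 captured strings — 3 here.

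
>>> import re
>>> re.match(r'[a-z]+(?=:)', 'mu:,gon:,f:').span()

Lookahead/lookbehind check context without consuming it, so the matched span excludes the asserted characters.
`re.match` only tries the pattern at the start of the string.
The match spans [0:2] → 'mu'.

(0, 2)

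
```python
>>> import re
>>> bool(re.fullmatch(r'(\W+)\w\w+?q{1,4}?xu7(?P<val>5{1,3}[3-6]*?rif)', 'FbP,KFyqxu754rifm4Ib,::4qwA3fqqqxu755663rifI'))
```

False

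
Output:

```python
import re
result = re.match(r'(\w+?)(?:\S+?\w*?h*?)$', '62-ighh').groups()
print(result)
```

The match spans [0:7] → '62-ighh'.
Captured: group 1 = '6'.

('6',)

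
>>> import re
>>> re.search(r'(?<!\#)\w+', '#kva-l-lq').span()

(2, 4)

The negative lookaround is zero-width — it rules out positions where the adjacent text would match, without consuming anything.
Unlike `match`, `search` isn't anchored — it looks for the pattern anywhere in the string.
The match spans [2:4] → 'va'.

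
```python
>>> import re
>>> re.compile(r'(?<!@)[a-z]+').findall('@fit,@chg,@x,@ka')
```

['it', 'hg', 'a']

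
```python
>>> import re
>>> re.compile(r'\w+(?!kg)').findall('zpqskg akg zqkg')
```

['zpqskg', 'akg', 'zqkg']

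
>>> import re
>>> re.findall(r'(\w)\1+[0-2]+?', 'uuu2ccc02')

['u', 'c']

`\1` has to match the exact text group 1 already captured.
Matches: at [0:4] match 'uuu2', group 1 = 'u'; at [4:8] match 'ccc0', group 1 = 'c'.
With a single group, `findall` returns only what that group captured — 2 items.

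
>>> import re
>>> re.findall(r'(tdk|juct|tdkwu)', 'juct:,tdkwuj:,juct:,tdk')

['juct', 'tdk', 'juct', 'tdk']

`|` is ordered: at each position the engine commits to the first alternative that works.
One capturing group, so `findall` returns just the captured substring from each match — 4 in all.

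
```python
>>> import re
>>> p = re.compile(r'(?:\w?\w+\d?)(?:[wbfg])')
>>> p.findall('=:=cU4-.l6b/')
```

['l6b']

Pattern: optionally a word character, then one or more of a word character, then optionally a digit (non-capturing group); then one of [wbfg] (non-capturing group).
Matches: at [8:11] → 'l6b'.
`findall` yields the raw match text (1 of them) because the pattern has no groups.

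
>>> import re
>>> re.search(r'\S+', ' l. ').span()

Pattern: one or more of a non-whitespace character.
`re.search` tries every starting position until one works.
The match spans [1:3] → 'l.'.

(1, 3)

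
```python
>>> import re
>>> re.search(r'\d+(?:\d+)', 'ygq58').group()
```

This matches one or more of a digit; then one or more of a digit (non-capturing group).
`search` walks the string left to right and returns the first match it finds.
The match spans [3:5] → '58'.

'58'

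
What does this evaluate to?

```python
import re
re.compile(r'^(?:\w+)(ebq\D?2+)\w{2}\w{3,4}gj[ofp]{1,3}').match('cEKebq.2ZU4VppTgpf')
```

With `match`, the pattern is implicitly anchored at the beginning.
Here position 0 doesn't satisfy it, so the call returns None.

None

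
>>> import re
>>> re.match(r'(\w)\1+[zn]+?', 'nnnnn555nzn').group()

`\1` has to match the exact text group 1 already captured.
`re.match` only tries the pattern at the start of the string.
The match spans [0:5] → 'nnnnn'.
Captured: group 1 = 'n'.

'nnnnn'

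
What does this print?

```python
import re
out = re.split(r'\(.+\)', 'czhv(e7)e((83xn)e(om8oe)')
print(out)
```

Matches to split on: at [4:24] → '(e7)e((83xn)e(om8oe)'.
Splitting on the pattern gives 2 pieces.

['czhv', '']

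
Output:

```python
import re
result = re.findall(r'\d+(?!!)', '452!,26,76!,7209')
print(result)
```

`(?!…)`/`(?<!…)` only lets a position through if the neighbouring text does NOT match; no characters are consumed.
No capturing groups, so `findall` returns the 4 full match strings.

['45', '26', '7', '7209']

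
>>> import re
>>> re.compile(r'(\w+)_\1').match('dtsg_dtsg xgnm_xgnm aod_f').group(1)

The match spans [0:9] → 'dtsg_dtsg'.
Captured: group 1 = 'dtsg'.

'dtsg'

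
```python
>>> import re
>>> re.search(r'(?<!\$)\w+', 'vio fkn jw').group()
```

'vio'

Because the assertion is negative and zero-width, positions next to the forbidden text are skipped.
Unlike `match`, `search` isn't anchored — it looks for the pattern anywhere in the string.
The match spans [0:3] → 'vio'.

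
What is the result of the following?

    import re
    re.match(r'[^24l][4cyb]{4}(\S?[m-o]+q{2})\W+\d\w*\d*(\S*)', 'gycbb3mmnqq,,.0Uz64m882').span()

(0, 23)

This matches any character except [24l], then exactly 4 of one of [4cyb]; then optionally a non-whitespace character, then one or more of a character in [m-o], then exactly 2 of a literal 'q' (captured); then one or more of a non-word character; then a digit, then zero or more of a word character, then zero or more of a digit; then zero or more of a non-whitespace character (captured).
`re.match` won't scan ahead — the pattern has to work from the very first character.
The match spans [0:23] → 'gycbb3mmnqq,,.0Uz64m882'.
Captured: group 1 = '3mmnqq', group 2 = ''.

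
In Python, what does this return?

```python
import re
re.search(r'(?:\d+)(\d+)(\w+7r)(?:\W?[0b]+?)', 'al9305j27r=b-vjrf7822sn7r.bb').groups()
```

The match spans [2:12] → '9305j27r=b'.
Captured: group 1 = '5', group 2 = 'j27r'.

('5', 'j27r')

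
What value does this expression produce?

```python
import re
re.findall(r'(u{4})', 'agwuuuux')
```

['uuuu']

This matches exactly 4 of a literal 'u' (captured).
Walking the string: at [3:7] match 'uuuu', group 1 = 'uuuu'.
One capturing group, so `findall` returns just the captured substring from the one match — 1 in all.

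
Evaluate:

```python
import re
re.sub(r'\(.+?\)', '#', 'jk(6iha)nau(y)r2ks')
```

'jk#nau#r2ks'

`sub` substitutes '#' at each match site.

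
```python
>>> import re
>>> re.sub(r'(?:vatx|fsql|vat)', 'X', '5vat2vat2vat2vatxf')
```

'5X2X2X2Xf'

The regex engine tests alternatives in the order written; an earlier branch that matches wins even if a later one would match more.
Matches: at [1:4] → 'vat'; at [5:8] → 'vat'; at [9:12] → 'vat'; at [13:17] → 'vatx'.
Each match is replaced by 'X'.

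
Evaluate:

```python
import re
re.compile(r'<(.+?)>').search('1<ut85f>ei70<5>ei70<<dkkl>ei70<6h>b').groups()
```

('ut85f',)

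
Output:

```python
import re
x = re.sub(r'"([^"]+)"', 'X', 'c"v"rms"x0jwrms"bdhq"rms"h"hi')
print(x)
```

Each match is replaced by 'X'.

cXrmsXbdhqXh"hi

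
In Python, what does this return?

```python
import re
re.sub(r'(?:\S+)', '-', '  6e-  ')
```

'  -  '

This matches one or more of a non-whitespace character (non-capturing group).
Matches: at [2:5] → '6e-'.
Every occurrence is swapped for '-'.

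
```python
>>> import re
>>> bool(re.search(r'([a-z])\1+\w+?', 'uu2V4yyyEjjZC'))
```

`\1` has to match the exact text group 1 already captured.
The match spans [0:3] → 'uu2'.

True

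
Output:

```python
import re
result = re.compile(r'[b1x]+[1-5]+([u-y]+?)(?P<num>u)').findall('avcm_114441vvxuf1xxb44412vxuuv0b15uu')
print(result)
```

Pattern: one or more of one of [b1x]; then one or more of a character in [1-5]; then one or more of a character in [u-y] (lazy) (captured); then a literal 'u' (captured as 'num').
The `?` after the quantifier makes it lazy — it takes as little as possible before letting the rest of the pattern try.
Scanning left to right: at [5:15] match '114441vvxu', groups = ('vvx', 'u'); at [16:28] match '1xxb44412vxu', groups = ('vx', 'u'); at [31:36] match 'b15uu', groups = ('u', 'u').
Multiple groups make `findall` return tuples — one 2-tuple for each match.

[('vvx', 'u'), ('vx', 'u'), ('u', 'u')]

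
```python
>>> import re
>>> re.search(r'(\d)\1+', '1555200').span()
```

(1, 4)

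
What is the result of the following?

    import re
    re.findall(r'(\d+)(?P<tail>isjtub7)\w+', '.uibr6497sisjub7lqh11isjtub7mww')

[('11', 'isjtub7')]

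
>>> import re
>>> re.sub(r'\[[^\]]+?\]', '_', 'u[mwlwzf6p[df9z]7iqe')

'u_7iqe'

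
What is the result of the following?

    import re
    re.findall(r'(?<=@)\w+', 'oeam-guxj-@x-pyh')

Lookahead/lookbehind check context without consuming it, so the matched span excludes the asserted characters.
With no groups in the pattern, `findall` gives back each whole match — 1 here.

['x']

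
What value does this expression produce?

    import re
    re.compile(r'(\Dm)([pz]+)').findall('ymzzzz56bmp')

The pattern matches a non-digit, then the literal 'm' (captured); then one or more of one of [pz] (captured).
Scanning left to right: at [0:6] match 'ymzzzz', groups = ('ym', 'zzzz'); at [8:11] match 'bmp', groups = ('bm', 'p').
`findall` packs the 2 group values into a tuple for every match.

[('ym', 'zzzz'), ('bm', 'p')]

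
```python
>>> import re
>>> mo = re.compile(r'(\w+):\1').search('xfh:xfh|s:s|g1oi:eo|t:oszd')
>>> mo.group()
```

'xfh:xfh'

`\1` is not a pattern — it's the concrete string captured by group 1, re-applied verbatim.
The match spans [0:7] → 'xfh:xfh'.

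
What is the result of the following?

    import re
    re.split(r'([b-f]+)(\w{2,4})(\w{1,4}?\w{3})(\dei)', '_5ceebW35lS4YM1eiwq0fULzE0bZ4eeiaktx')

['_5', 'ceeb', 'W35l', 'S4YM', '1ei', 'wq0fULzE0bZ4eeiaktx']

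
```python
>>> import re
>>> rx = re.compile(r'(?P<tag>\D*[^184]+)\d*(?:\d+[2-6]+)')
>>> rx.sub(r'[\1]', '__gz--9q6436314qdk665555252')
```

'[__gz--9q6][qdk6655552]'

This matches zero or more of a non-digit, then one or more of any character except [184] (captured as 'tag'); then zero or more of a digit; then one or more of a digit, then one or more of a character in [2-6] (non-capturing group).
`\1` in the replacement pulls in group 1's text for each match.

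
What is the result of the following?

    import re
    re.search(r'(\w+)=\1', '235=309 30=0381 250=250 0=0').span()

(9, 12)

`\1` is not a pattern — it's the concrete string captured by group 1, re-applied verbatim.
The match spans [9:12] → '0=0'.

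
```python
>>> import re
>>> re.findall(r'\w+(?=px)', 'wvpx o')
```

['wv']

The positive lookaround only admits positions where the adjacent text matches; those characters stay outside the span.
Scanning left to right: at [0:2] → 'wv'.
No capturing groups, so `findall` returns the 1 full match string.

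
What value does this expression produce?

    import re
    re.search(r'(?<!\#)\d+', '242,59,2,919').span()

(0, 3)

The negative lookaround is zero-width — it rules out positions where the adjacent text would match, without consuming anything.
`re.search` tries every starting position until one works.
The match spans [0:3] → '242'.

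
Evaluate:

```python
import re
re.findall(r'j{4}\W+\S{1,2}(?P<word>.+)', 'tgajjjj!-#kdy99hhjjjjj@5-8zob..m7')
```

['y99hhjjjjj@5-8zob..m7']

`findall` collects group 1 from the one match (1 total).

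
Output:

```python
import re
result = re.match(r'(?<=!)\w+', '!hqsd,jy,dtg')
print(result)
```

`re.match` only tries the pattern at the start of the string.
Here the string doesn't start with a match, so the call returns None.

None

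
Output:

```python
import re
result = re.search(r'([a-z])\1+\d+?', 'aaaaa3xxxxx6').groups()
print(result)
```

('a',)

The match spans [0:6] → 'aaaaa3'.
Captured: group 1 = 'a'.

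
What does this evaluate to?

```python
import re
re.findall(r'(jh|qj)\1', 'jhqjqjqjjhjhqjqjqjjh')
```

['qj', 'jh', 'qj']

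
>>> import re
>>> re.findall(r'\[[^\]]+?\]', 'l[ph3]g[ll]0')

['[ph3]', '[ll]']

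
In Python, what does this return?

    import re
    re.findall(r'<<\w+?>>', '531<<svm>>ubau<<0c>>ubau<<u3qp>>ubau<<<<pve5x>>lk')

['<<svm>>', '<<0c>>', '<<u3qp>>', '<<pve5x>>']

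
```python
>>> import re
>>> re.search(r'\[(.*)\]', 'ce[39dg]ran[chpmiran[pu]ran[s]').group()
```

Unlike `match`, `search` isn't anchored — it looks for the pattern anywhere in the string.
The match spans [2:30] → '[39dg]ran[chpmiran[pu]ran[s]'.
Captured: group 1 = '39dg]ran[chpmiran[pu]ran[s'.

'[39dg]ran[chpmiran[pu]ran[s]'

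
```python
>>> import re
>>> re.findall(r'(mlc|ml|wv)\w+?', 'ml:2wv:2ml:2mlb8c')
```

['ml']

Scanning left to right: at [12:15] match 'mlb', group 1 = 'ml'.
One capturing group, so `findall` returns just the captured substring from the one match — 1 in all.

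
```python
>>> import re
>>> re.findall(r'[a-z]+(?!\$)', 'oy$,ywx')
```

['o', 'ywx']

Because the assertion is negative and zero-width, positions next to the forbidden text are skipped.
With no groups in the pattern, `findall` gives back each whole match — 2 here.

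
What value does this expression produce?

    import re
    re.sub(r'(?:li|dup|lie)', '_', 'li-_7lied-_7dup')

'_-_7_ed-_7_'

The regex engine tests alternatives in the order written; an earlier branch that matches wins even if a later one would match more.
Matches: at [0:2] → 'li'; at [5:7] → 'li'; at [12:15] → 'dup'.
Every occurrence is swapped for '_'.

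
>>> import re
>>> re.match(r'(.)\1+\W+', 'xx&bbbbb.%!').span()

`re.match` won't scan ahead — the pattern has to work from the very first character.
The match spans [0:3] → 'xx&'.

(0, 3)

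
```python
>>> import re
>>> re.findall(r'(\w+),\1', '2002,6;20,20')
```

['20']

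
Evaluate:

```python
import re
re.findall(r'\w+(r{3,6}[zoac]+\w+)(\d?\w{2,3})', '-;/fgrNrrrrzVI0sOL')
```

Pattern: one or more of a word character; then 3 to 6 of the literal 'r', then one or more of one of [zoac], then one or more of a word character (captured); then optionally a digit, then 2 to 3 of a word character (captured).
Matches: at [3:18] match 'fgrNrrrrzVI0sOL', groups = ('rrrzVI0s', 'OL').
`findall` packs the 2 group values into a tuple for every match.

[('rrrzVI0s', 'OL')]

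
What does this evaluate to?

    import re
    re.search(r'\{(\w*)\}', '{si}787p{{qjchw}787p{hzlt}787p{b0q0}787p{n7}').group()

'{si}'

Unlike `match`, `search` isn't anchored — it looks for the pattern anywhere in the string.
The match spans [0:4] → '{si}'.
Captured: group 1 = 'si'.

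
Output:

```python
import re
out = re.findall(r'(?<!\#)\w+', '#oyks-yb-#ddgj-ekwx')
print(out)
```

The negative lookaround is zero-width — it rules out positions where the adjacent text would match, without consuming anything.
Matches: at [2:5] → 'yks'; at [6:8] → 'yb'; at [11:14] → 'dgj'; at [15:19] → 'ekwx'.
Since nothing is captured, `findall` lists the 4 matched substrings directly.

['yks', 'yb', 'dgj', 'ekwx']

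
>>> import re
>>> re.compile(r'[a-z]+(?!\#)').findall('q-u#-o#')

`(?!…)`/`(?<!…)` only lets a position through if the neighbouring text does NOT match; no characters are consumed.
Scanning left to right: at [0:1] → 'q'.
No capturing groups, so `findall` returns the 1 full match string.

['q']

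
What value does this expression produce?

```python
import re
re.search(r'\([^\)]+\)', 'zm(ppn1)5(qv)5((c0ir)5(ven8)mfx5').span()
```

(2, 8)

`re.search` tries every starting position until one works.
The match spans [2:8] → '(ppn1)'.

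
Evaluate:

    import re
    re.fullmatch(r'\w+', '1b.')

The pattern matches one or more of a word character.
`re.fullmatch` requires the pattern to consume the entire string.
Here the pattern can't cover the whole string, so the call returns None.

None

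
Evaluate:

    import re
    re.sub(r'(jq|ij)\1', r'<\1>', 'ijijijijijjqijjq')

After group 1 captures some text, `\1` only succeeds where that same text appears again.
Each match is replaced using the text its own group 1 captured.

'<ij><ij>ijjqijjq'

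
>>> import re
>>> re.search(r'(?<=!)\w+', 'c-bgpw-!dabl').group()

The positive lookaround only admits positions where the adjacent text matches; those characters stay outside the span.
`re.search` scans for the first position where the pattern succeeds.
The match spans [8:12] → 'dabl'.

'dabl'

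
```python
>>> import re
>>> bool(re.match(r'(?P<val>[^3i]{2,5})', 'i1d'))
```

False

The pattern matches 2 to 5 of any character except [3i] (captured as 'val').
`re.match` only tries the pattern at the start of the string.
Here the string doesn't start with a match, so the call returns None, and `bool(None)` is False.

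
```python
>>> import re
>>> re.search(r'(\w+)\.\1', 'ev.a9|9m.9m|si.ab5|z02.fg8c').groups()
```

('9m',)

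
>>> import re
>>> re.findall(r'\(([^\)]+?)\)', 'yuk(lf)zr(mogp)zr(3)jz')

`findall` collects group 1 from each match (3 total).

['lf', 'mogp', '3']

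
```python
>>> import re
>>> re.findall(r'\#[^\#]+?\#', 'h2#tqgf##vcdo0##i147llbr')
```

['#tqgf#', '#vcdo0#']

Matches: at [2:8] → '#tqgf#'; at [8:15] → '#vcdo0#'.
`findall` yields the raw match text (2 of them) because the pattern has no groups.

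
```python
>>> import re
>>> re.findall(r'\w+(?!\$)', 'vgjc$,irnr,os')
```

['vgj', 'irnr', 'os']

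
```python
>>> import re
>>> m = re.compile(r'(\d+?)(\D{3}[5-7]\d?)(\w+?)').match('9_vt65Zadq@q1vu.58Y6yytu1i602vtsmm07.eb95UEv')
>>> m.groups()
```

The pattern matches one or more of a digit (lazy) (captured); then exactly 3 of a non-digit, then a character in [5-7], then optionally a digit (captured); then one or more of a word character (lazy) (captured).
Lazy quantifiers expand one character at a time until the remainder of the pattern can match.
`match` is anchored at position 0; if the pattern doesn't fit there, it returns None.
The match spans [0:7] → '9_vt65Z'.
Captured: group 1 = '9', group 2 = '_vt65', group 3 = 'Z'.

('9', '_vt65', 'Z')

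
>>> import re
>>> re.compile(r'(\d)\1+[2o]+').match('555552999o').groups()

('5',)

After group 1 captures some text, `\1` only succeeds where that same text appears again.
`match` is anchored at position 0; if the pattern doesn't fit there, it returns None.
The match spans [0:6] → '555552'.
Captured: group 1 = '5'.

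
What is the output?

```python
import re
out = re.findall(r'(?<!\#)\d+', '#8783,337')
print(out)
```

['783', '337']

A negative assertion filters positions out without eating any characters.
No capturing groups, so `findall` returns the 2 full match strings.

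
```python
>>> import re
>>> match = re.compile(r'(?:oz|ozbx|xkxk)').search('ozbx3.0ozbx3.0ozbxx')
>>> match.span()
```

(0, 2)

`|` is ordered: at each position the engine commits to the first alternative that works.
The match spans [0:2] → 'oz'.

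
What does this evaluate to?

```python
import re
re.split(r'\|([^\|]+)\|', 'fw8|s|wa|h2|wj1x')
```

['fw8', 's', 'wa', 'h2', 'wj1x']

The group in the pattern means `split` returns the separators' captures alongside the pieces.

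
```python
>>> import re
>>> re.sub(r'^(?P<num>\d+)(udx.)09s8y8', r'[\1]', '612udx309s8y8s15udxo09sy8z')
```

'[612]s15udxo09sy8z'

The pattern matches anchored at the start of the string; then one or more of a digit (captured as 'num'); then the literal 'udx', then any character (captured); then the literal '09s', then the literal '8y8'.
Each match is replaced using the text its own group 1 captured.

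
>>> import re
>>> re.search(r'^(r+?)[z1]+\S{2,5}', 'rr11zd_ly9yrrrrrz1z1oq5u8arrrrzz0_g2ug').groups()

('rr',)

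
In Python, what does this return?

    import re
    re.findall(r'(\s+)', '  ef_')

['  ']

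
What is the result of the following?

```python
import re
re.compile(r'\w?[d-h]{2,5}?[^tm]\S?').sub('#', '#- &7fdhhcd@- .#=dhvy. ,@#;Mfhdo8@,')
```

'#- &#cd@- .#=#. ,@#;#8@,'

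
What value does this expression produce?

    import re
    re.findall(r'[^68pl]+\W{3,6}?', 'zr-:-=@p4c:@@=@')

This matches one or more of any character except [68pl]; then 3 to 6 of a non-word character (lazy).
Since nothing is captured, `findall` lists the 2 matched substrings directly.

['zr-:-=@', '4c:@@=@']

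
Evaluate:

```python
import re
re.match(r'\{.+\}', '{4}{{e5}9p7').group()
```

'{4}{{e5}'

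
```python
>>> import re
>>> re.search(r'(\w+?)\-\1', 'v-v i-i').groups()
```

After group 1 captures some text, `\1` only succeeds where that same text appears again.
Unlike `match`, `search` isn't anchored — it looks for the pattern anywhere in the string.
The match spans [0:3] → 'v-v'.
Captured: group 1 = 'v'.

('v',)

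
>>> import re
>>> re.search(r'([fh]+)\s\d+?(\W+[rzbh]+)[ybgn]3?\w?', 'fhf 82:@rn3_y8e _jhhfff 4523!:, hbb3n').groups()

('fhf', ':@r')

This matches one or more of one of [fh] (captured); then whitespace; then one or more of a digit (lazy); then one or more of a non-word character, then one or more of one of [rzbh] (captured); then one of [ybgn], then optionally the literal '3', then optionally a word character.
`re.search` tries every starting position until one works.
The match spans [0:12] → 'fhf 82:@rn3_'.
Captured: group 1 = 'fhf', group 2 = ':@r'.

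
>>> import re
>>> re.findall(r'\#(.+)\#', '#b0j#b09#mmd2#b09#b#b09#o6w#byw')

['b0j#b09#mmd2#b09#b#b09#o6w']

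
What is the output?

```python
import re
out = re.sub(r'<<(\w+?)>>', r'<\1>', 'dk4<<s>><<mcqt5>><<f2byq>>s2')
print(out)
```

Matches: at [3:8] → '<<s>>'; at [8:17] → '<<mcqt5>>'; at [17:26] → '<<f2byq>>'.
`\1` in the replacement pulls in group 1's text for each match.

dk4<s><mcqt5><f2byq>s2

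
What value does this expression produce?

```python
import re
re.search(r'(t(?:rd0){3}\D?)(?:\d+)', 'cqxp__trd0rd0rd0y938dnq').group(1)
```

The match spans [6:20] → 'trd0rd0rd0y938'.
Captured: group 1 = 'trd0rd0rd0y'.

'trd0rd0rd0y'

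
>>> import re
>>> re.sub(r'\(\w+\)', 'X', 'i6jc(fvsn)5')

`sub` substitutes 'X' at each match site.

'i6jcX5'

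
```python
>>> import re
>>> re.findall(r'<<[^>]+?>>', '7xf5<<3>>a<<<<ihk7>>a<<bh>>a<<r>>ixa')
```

Scanning left to right: at [4:9] → '<<3>>'; at [10:20] → '<<<<ihk7>>'; at [21:27] → '<<bh>>'; at [28:33] → '<<r>>'.
Since nothing is captured, `findall` lists the 4 matched substrings directly.

['<<3>>', '<<<<ihk7>>', '<<bh>>', '<<r>>']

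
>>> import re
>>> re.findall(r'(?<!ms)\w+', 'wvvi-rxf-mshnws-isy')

['wvvi', 'rxf', 'mshnws', 'isy']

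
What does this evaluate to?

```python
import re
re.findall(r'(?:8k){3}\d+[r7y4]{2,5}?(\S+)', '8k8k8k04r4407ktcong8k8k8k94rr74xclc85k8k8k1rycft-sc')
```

With a single group, `findall` returns only what that group captured — 1 item.

['407ktcong8k8k8k94rr74xclc85k8k8k1rycft-sc']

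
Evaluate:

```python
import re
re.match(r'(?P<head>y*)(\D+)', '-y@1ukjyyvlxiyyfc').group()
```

Pattern: zero or more of a literal 'y' (captured as 'head'); then one or more of a non-digit (captured).
`re.match` won't scan ahead — the pattern has to work from the very first character.
The match spans [0:3] → '-y@'.
Captured: group 1 = '', group 2 = '-y@'.

'-y@'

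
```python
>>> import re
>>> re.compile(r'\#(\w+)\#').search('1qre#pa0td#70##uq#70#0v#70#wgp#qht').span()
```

`re.search` scans for the first position where the pattern succeeds.
The match spans [4:11] → '#pa0td#'.
Captured: group 1 = 'pa0td'.

(4, 11)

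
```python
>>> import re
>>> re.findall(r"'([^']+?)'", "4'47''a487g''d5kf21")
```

['47', 'a487g']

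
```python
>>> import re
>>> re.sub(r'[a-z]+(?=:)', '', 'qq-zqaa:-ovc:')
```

Lookahead/lookbehind check context without consuming it, so the matched span excludes the asserted characters.
`sub` substitutes '' at each match site.

'qq-:-:'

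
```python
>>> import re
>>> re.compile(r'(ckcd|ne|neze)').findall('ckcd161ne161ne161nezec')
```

['ckcd', 'ne', 'ne', 'ne']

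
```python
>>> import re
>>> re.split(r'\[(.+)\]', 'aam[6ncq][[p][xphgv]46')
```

Matches to split on: at [3:20] → '[6ncq][[p][xphgv]'.
Because the pattern has a capturing group, `split` also inserts each captured text between the pieces.

['aam', '6ncq][[p][xphgv', '46']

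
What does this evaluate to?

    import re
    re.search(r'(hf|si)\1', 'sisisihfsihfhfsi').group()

`\1` has to match the exact text group 1 already captured.
The match spans [0:4] → 'sisi'.

'sisi'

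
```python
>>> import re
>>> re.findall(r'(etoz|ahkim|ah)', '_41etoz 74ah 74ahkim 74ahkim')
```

Alternation isn't longest-match — the leftmost alternative that fits at this position is chosen.
Walking the string: at [3:7] match 'etoz', group 1 = 'etoz'; at [10:12] match 'ah', group 1 = 'ah'; at [15:20] match 'ahkim', group 1 = 'ahkim'; at [23:28] match 'ahkim', group 1 = 'ahkim'.
`findall` collects group 1 from each match (4 total).

['etoz', 'ah', 'ahkim', 'ahkim']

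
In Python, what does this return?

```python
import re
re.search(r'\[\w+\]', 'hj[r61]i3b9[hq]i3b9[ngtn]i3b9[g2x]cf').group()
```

The match spans [2:7] → '[r61]'.

'[r61]'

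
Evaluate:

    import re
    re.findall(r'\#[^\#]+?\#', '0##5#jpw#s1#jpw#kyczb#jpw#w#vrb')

['#5#', '#s1#', '#kyczb#', '#w#']

Walking the string: at [2:5] → '#5#'; at [8:12] → '#s1#'; at [15:22] → '#kyczb#'; at [25:28] → '#w#'.
No capturing groups, so `findall` returns the 4 full match strings.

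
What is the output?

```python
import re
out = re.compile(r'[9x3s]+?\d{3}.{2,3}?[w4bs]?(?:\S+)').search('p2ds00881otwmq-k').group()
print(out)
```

The pattern matches one or more of one of [9x3s] (lazy); then exactly 3 of a digit, then 2 to 3 of any character (lazy), then optionally one of [w4bs]; then one or more of a non-whitespace character (non-capturing group).
Unlike `match`, `search` isn't anchored — it looks for the pattern anywhere in the string.
The match spans [3:16] → 's00881otwmq-k'.

s00881otwmq-k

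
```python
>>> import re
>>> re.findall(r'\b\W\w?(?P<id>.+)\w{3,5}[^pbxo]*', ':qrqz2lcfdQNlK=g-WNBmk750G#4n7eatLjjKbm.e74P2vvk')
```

['-WNBmk750G#4n7eatLjjKbm.e74P2']

The pattern matches a word boundary (`\b`, zero-width); then a non-word character, then optionally a word character; then one or more of any character (captured as 'id'); then 3 to 5 of a word character, then zero or more of any character except [pbxo].
Walking the string: at [14:48] match '=g-WNBmk750G#4n7eatLjjKbm.e74P2vvk', group 1 = '-WNBmk750G#4n7eatLjjKbm.e74P2'.
Because there's exactly one group, `findall` drops the full match and keeps group 1 from the one hit.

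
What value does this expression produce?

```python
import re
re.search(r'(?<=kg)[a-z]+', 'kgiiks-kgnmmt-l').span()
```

(2, 6)

The lookaround is zero-width — it requires the adjacent text to match without consuming it, so the asserted text isn't part of the match.
Unlike `match`, `search` isn't anchored — it looks for the pattern anywhere in the string.
The match spans [2:6] → 'iiks'.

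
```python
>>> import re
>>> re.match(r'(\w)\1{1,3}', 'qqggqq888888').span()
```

(0, 2)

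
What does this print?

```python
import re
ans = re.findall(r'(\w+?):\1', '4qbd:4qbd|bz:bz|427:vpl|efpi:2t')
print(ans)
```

['4qbd', 'bz']

A backreference is literal: `\1` must see the identical characters the first group matched.
Walking the string: at [0:9] match '4qbd:4qbd', group 1 = '4qbd'; at [10:15] match 'bz:bz', group 1 = 'bz'.
With a single group, `findall` returns only what that group captured — 2 items.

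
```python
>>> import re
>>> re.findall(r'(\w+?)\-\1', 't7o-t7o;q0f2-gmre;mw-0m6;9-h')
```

['t7o']

After group 1 captures some text, `\1` only succeeds where that same text appears again.
`findall` collects group 1 from the one match (1 total).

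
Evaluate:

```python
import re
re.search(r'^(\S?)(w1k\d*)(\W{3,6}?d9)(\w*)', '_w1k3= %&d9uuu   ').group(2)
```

'w1k3'

The pattern matches anchored at the start of the string; then optionally a non-whitespace character (captured); then the literal 'w1k', then zero or more of a digit (captured); then 3 to 6 of a non-word character (lazy), then the literal 'd9' (captured); then zero or more of a word character (captured).
`re.search` scans for the first position where the pattern succeeds.
The match spans [0:14] → '_w1k3= %&d9uuu'.
Captured: group 1 = '_', group 2 = 'w1k3', group 3 = '= %&d9', group 4 = 'uuu'.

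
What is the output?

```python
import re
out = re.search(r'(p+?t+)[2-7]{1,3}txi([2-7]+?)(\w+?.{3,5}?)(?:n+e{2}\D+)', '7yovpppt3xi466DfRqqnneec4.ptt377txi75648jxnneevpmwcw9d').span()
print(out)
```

(26, 52)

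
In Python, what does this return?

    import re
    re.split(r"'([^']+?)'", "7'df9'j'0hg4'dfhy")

['7', 'df9', 'j', '0hg4', 'dfhy']

Matches to split on: at [1:6] → "'df9'"; at [7:13] → "'0hg4'".
With a capturing group present, the delimiter's captured portion is kept in the result list.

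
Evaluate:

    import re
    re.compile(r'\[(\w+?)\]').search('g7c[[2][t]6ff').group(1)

'2'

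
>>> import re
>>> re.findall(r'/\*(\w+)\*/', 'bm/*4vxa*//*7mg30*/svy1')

One capturing group, so `findall` returns just the captured substring from each match — 2 in all.

['4vxa', '7mg30']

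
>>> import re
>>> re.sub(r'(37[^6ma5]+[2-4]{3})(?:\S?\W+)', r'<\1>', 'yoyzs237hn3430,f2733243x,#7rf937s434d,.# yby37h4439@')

'yoyzs2<37hn3430,f2733243x,#7rf937s434d,.# yby37h443>'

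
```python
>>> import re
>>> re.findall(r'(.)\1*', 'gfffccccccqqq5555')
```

['g', 'f', 'c', 'q', '5']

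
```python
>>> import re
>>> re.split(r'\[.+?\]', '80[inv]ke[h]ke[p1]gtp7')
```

['80', 'ke', 'ke', 'gtp7']

Matches to split on: at [2:7] → '[inv]'; at [9:12] → '[h]'; at [14:18] → '[p1]'.
Each match becomes a cut point; 4 segments remain.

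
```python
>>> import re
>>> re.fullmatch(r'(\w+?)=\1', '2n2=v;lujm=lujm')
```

None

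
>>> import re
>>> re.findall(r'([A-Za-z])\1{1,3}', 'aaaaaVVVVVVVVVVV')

['a', 'V', 'V', 'V']

`\1` is not a pattern — it's the concrete string captured by group 1, re-applied verbatim.
Because there's exactly one group, `findall` drops the full match and keeps group 1 from each hit.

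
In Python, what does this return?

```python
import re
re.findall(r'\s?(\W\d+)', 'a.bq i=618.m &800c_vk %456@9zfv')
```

['=618', '&800', '%456', '@9']

This matches optionally whitespace; then a non-word character, then one or more of a digit (captured).
Because there's exactly one group, `findall` drops the full match and keeps group 1 from each hit.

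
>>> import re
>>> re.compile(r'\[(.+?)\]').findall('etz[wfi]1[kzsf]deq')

['wfi', 'kzsf']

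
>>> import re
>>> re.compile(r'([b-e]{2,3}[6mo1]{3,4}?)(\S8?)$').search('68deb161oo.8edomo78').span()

(12, 19)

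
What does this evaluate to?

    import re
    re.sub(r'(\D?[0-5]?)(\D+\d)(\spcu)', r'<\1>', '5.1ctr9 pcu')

Pattern: optionally a non-digit, then optionally a character in [0-5] (captured); then one or more of a non-digit, then a digit (captured); then whitespace, then the literal 'pcu' (captured).
Matches: at [1:11] → '.1ctr9 pcu'.
Each match is replaced using the text its own group 1 captured.

'5<.1>'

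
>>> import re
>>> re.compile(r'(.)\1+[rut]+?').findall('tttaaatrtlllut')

['t', 'a', 'l']

`\1` is not a pattern — it's the concrete string captured by group 1, re-applied verbatim.
Matches: at [0:3] match 'ttt', group 1 = 't'; at [3:7] match 'aaat', group 1 = 'a'; at [9:13] match 'lllu', group 1 = 'l'.
With a single group, `findall` returns only what that group captured — 3 items.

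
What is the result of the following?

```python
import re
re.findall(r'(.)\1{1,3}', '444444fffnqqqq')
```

`\1` has to match the exact text group 1 already captured.
With a single group, `findall` returns only what that group captured — 4 items.

['4', '4', 'f', 'q']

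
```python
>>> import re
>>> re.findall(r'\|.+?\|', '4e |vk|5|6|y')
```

Matches: at [3:7] → '|vk|'; at [8:11] → '|6|'.
Since nothing is captured, `findall` lists the 2 matched substrings directly.

['|vk|', '|6|']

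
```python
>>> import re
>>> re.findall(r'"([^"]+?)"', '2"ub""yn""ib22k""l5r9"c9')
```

One capturing group, so `findall` returns just the captured substring from each match — 4 in all.

['ub', 'yn', 'ib22k', 'l5r9']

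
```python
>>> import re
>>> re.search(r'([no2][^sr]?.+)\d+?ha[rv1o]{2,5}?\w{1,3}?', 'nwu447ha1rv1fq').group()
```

'nwu447ha1rv'

Lazy quantifiers expand one character at a time until the remainder of the pattern can match.
The match spans [0:11] → 'nwu447ha1rv'.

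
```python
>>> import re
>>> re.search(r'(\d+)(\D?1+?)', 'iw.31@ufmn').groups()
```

The match spans [3:5] → '31'.
Captured: group 1 = '3', group 2 = '1'.

('3', '1')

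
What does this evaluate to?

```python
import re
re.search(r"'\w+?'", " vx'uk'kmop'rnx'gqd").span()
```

`re.search` tries every starting position until one works.
The match spans [3:7] → "'uk'".

(3, 7)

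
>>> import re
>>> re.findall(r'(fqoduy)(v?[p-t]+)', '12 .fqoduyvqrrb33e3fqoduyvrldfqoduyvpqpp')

[('fqoduy', 'vqrr'), ('fqoduy', 'vr'), ('fqoduy', 'vpqpp')]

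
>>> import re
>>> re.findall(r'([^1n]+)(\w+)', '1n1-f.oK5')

[('-f.oK', '5')]

2 groups means the one result is a tuple of 2 captured strings — 1 here.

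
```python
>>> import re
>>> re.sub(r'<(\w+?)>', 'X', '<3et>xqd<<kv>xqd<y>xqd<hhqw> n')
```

'Xxqd<XxqdXxqdX n'

Matches: at [0:5] → '<3et>'; at [9:13] → '<kv>'; at [16:19] → '<y>'; at [22:28] → '<hhqw>'.
`sub` substitutes 'X' at each match site.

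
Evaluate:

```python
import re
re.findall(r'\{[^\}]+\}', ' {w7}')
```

['{w7}']

Scanning left to right: at [1:5] → '{w7}'.
With no groups in the pattern, `findall` gives back each whole match — 1 here.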